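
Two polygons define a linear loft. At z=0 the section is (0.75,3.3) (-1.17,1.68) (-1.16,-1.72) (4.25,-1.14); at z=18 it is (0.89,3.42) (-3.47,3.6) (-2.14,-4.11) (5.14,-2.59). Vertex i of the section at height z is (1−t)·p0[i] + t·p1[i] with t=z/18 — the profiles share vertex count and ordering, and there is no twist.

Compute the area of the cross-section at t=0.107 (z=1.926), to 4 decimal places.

Cross-section at t=0.107: each vertex is (1-t)·p0[i] + t·p1[i].
  v1: (1-0.107)·(0.75,3.3) + 0.107·(0.89,3.42) = (0.7650,3.3128)
  v2: (1-0.107)·(-1.17,1.68) + 0.107·(-3.47,3.6) = (-1.4161,1.8854)
  v3: (1-0.107)·(-1.16,-1.72) + 0.107·(-2.14,-4.11) = (-1.2649,-1.9757)
  v4: (1-0.107)·(4.25,-1.14) + 0.107·(5.14,-2.59) = (4.3452,-1.2952)
Shoelace sum Σ(x_i·y_{i+1} − x_{i+1}·y_i):
  i=1: 0.7650·1.8854 − -1.4161·3.3128 = +6.1336 (running +6.1336)
  i=2: -1.4161·-1.9757 − -1.2649·1.8854 = +5.1826 (running +11.3163)
  i=3: -1.2649·-1.2952 − 4.3452·-1.9757 = +10.2232 (running +21.5395)
  i=4: 4.3452·3.3128 − 0.7650·-1.2952 = +15.3858 (running +36.9253)
Area = |Σ|/2 = |36.9253|/2 = 18.4626

Area at t=0.107: 18.4626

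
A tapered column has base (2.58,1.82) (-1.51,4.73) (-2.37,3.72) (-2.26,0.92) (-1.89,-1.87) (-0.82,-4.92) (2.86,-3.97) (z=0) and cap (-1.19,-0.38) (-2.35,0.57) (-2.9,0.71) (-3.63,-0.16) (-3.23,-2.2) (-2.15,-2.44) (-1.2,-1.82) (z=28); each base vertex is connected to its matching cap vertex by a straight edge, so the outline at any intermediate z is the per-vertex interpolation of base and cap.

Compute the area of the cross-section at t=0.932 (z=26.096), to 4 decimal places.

Cross-section at t=0.932: each vertex is (1-t)·p0[i] + t·p1[i].
  v1: (1-0.932)·(2.58,1.82) + 0.932·(-1.19,-0.38) = (-0.9336,-0.2304)
  v2: (1-0.932)·(-1.51,4.73) + 0.932·(-2.35,0.57) = (-2.2929,0.8529)
  v3: (1-0.932)·(-2.37,3.72) + 0.932·(-2.9,0.71) = (-2.8640,0.9147)
  v4: (1-0.932)·(-2.26,0.92) + 0.932·(-3.63,-0.16) = (-3.5368,-0.0866)
  v5: (1-0.932)·(-1.89,-1.87) + 0.932·(-3.23,-2.2) = (-3.1389,-2.1776)
  v6: (1-0.932)·(-0.82,-4.92) + 0.932·(-2.15,-2.44) = (-2.0596,-2.6086)
  v7: (1-0.932)·(2.86,-3.97) + 0.932·(-1.2,-1.82) = (-0.9239,-1.9662)
Shoelace sum Σ(x_i·y_{i+1} − x_{i+1}·y_i):
  i=1: -0.9336·0.8529 − -2.2929·-0.2304 = -1.3246 (running -1.3246)
  i=2: -2.2929·0.9147 − -2.8640·0.8529 = +0.3454 (running -0.9792)
  i=3: -2.8640·-0.0866 − -3.5368·0.9147 = +3.4830 (running +2.5038)
  i=4: -3.5368·-2.1776 − -3.1389·-0.0866 = +7.4300 (running +9.9338)
  i=5: -3.1389·-2.6086 − -2.0596·-2.1776 = +3.7034 (running +13.6372)
  i=6: -2.0596·-1.9662 − -0.9239·-2.6086 = +1.6393 (running +15.2765)
  i=7: -0.9239·-0.2304 − -0.9336·-1.9662 = -1.6229 (running +13.6536)
Area = |Σ|/2 = |13.6536|/2 = 6.8268

Area at t=0.932: 6.8268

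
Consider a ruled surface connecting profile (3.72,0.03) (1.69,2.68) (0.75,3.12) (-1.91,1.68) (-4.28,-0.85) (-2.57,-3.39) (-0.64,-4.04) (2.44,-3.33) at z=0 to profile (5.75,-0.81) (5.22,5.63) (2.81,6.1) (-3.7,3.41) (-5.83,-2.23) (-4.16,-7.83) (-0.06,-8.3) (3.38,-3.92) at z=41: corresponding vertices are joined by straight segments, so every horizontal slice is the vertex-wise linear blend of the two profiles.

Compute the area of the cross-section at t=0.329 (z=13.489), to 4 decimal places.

Area at t=0.329: 57.9366

Cross-section at t=0.329: each vertex is (1-t)·p0[i] + t·p1[i].
  v1: (1-0.329)·(3.72,0.03) + 0.329·(5.75,-0.81) = (4.3879,-0.2464)
  v2: (1-0.329)·(1.69,2.68) + 0.329·(5.22,5.63) = (2.8514,3.6506)
  v3: (1-0.329)·(0.75,3.12) + 0.329·(2.81,6.1) = (1.4277,4.1004)
  v4: (1-0.329)·(-1.91,1.68) + 0.329·(-3.7,3.41) = (-2.4989,2.2492)
  v5: (1-0.329)·(-4.28,-0.85) + 0.329·(-5.83,-2.23) = (-4.7900,-1.3040)
  v6: (1-0.329)·(-2.57,-3.39) + 0.329·(-4.16,-7.83) = (-3.0931,-4.8508)
  v7: (1-0.329)·(-0.64,-4.04) + 0.329·(-0.06,-8.3) = (-0.4492,-5.4415)
  v8: (1-0.329)·(2.44,-3.33) + 0.329·(3.38,-3.92) = (2.7493,-3.5241)
Shoelace sum Σ(x_i·y_{i+1} − x_{i+1}·y_i):
  i=1: 4.3879·3.6506 − 2.8514·-0.2464 = +16.7206 (running +16.7206)
  i=2: 2.8514·4.1004 − 1.4277·3.6506 = +6.4798 (running +23.2004)
  i=3: 1.4277·2.2492 − -2.4989·4.1004 = +13.4578 (running +36.6582)
  i=4: -2.4989·-1.3040 − -4.7900·2.2492 = +14.0320 (running +50.6902)
  i=5: -4.7900·-4.8508 − -3.0931·-1.3040 = +19.2014 (running +69.8917)
  i=6: -3.0931·-5.4415 − -0.4492·-4.8508 = +14.6524 (running +84.5441)
  i=7: -0.4492·-3.5241 − 2.7493·-5.4415 = +16.5432 (running +101.0872)
  i=8: 2.7493·-0.2464 − 4.3879·-3.5241 = +14.7860 (running +115.8733)
Area = |Σ|/2 = |115.8733|/2 = 57.9366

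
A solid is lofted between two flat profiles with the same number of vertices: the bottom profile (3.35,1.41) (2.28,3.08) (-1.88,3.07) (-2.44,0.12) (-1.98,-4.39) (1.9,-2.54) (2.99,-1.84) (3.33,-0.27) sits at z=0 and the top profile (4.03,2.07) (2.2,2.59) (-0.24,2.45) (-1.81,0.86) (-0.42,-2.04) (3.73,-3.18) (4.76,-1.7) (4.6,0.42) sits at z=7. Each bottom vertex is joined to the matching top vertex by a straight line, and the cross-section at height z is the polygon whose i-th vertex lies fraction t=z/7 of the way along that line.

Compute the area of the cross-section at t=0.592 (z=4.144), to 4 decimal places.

Cross-section at t=0.592: each vertex is (1-t)·p0[i] + t·p1[i].
  v1: (1-0.592)·(3.35,1.41) + 0.592·(4.03,2.07) = (3.7526,1.8007)
  v2: (1-0.592)·(2.28,3.08) + 0.592·(2.2,2.59) = (2.2326,2.7899)
  v3: (1-0.592)·(-1.88,3.07) + 0.592·(-0.24,2.45) = (-0.9091,2.7030)
  v4: (1-0.592)·(-2.44,0.12) + 0.592·(-1.81,0.86) = (-2.0670,0.5581)
  v5: (1-0.592)·(-1.98,-4.39) + 0.592·(-0.42,-2.04) = (-1.0565,-2.9988)
  v6: (1-0.592)·(1.9,-2.54) + 0.592·(3.73,-3.18) = (2.9834,-2.9189)
  v7: (1-0.592)·(2.99,-1.84) + 0.592·(4.76,-1.7) = (4.0378,-1.7571)
  v8: (1-0.592)·(3.33,-0.27) + 0.592·(4.6,0.42) = (4.0818,0.1385)
Shoelace sum Σ(x_i·y_{i+1} − x_{i+1}·y_i):
  i=1: 3.7526·2.7899 − 2.2326·1.8007 = +6.4490 (running +6.4490)
  i=2: 2.2326·2.7030 − -0.9091·2.7899 = +8.5711 (running +15.0201)
  i=3: -0.9091·0.5581 − -2.0670·2.7030 = +5.0798 (running +20.0999)
  i=4: -2.0670·-2.9988 − -1.0565·0.5581 = +6.7882 (running +26.8881)
  i=5: -1.0565·-2.9189 − 2.9834·-2.9988 = +12.0302 (running +38.9183)
  i=6: 2.9834·-1.7571 − 4.0378·-2.9189 = +6.5438 (running +45.4622)
  i=7: 4.0378·0.1385 − 4.0818·-1.7571 = +7.7314 (running +53.1936)
  i=8: 4.0818·1.8007 − 3.7526·0.1385 = +6.8306 (running +60.0242)
Area = |Σ|/2 = |60.0242|/2 = 30.0121

Area at t=0.592: 30.0121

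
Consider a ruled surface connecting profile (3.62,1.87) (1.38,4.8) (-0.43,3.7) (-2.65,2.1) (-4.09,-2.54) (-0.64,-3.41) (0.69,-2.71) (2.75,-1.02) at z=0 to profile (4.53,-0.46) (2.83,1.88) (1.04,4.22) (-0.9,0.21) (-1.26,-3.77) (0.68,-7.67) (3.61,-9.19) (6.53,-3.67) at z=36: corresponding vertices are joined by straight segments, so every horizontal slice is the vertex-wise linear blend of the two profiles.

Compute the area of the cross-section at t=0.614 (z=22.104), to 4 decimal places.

Cross-section at t=0.614: each vertex is (1-t)·p0[i] + t·p1[i].
  v1: (1-0.614)·(3.62,1.87) + 0.614·(4.53,-0.46) = (4.1787,0.4394)
  v2: (1-0.614)·(1.38,4.8) + 0.614·(2.83,1.88) = (2.2703,3.0071)
  v3: (1-0.614)·(-0.43,3.7) + 0.614·(1.04,4.22) = (0.4726,4.0193)
  v4: (1-0.614)·(-2.65,2.1) + 0.614·(-0.9,0.21) = (-1.5755,0.9395)
  v5: (1-0.614)·(-4.09,-2.54) + 0.614·(-1.26,-3.77) = (-2.3524,-3.2952)
  v6: (1-0.614)·(-0.64,-3.41) + 0.614·(0.68,-7.67) = (0.1705,-6.0256)
  v7: (1-0.614)·(0.69,-2.71) + 0.614·(3.61,-9.19) = (2.4829,-6.6887)
  v8: (1-0.614)·(2.75,-1.02) + 0.614·(6.53,-3.67) = (5.0709,-2.6471)
Shoelace sum Σ(x_i·y_{i+1} − x_{i+1}·y_i):
  i=1: 4.1787·3.0071 − 2.2703·0.4394 = +11.5684 (running +11.5684)
  i=2: 2.2703·4.0193 − 0.4726·3.0071 = +7.7039 (running +19.2723)
  i=3: 0.4726·0.9395 − -1.5755·4.0193 = +6.7764 (running +26.0487)
  i=4: -1.5755·-3.2952 − -2.3524·0.9395 = +7.4018 (running +33.4505)
  i=5: -2.3524·-6.0256 − 0.1705·-3.2952 = +14.7364 (running +48.1868)
  i=6: 0.1705·-6.6887 − 2.4829·-6.0256 = +13.8206 (running +62.0075)
  i=7: 2.4829·-2.6471 − 5.0709·-6.6887 = +27.3455 (running +89.3530)
  i=8: 5.0709·0.4394 − 4.1787·-2.6471 = +13.2896 (running +102.6426)
Area = |Σ|/2 = |102.6426|/2 = 51.3213

Area at t=0.614: 51.3213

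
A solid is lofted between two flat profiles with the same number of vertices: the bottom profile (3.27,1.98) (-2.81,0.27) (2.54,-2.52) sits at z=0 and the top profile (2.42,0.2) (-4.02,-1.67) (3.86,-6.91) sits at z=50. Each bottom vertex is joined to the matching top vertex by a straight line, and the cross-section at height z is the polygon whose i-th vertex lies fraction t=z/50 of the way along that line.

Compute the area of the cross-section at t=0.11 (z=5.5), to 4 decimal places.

Area at t=0.11: 14.2232

Cross-section at t=0.11: each vertex is (1-t)·p0[i] + t·p1[i].
  v1: (1-0.11)·(3.27,1.98) + 0.11·(2.42,0.2) = (3.1765,1.7842)
  v2: (1-0.11)·(-2.81,0.27) + 0.11·(-4.02,-1.67) = (-2.9431,0.0566)
  v3: (1-0.11)·(2.54,-2.52) + 0.11·(3.86,-6.91) = (2.6852,-3.0029)
Shoelace sum Σ(x_i·y_{i+1} − x_{i+1}·y_i):
  i=1: 3.1765·0.0566 − -2.9431·1.7842 = +5.4309 (running +5.4309)
  i=2: -2.9431·-3.0029 − 2.6852·0.0566 = +8.6859 (running +14.1167)
  i=3: 2.6852·1.7842 − 3.1765·-3.0029 = +14.3296 (running +28.4464)
Area = |Σ|/2 = |28.4464|/2 = 14.2232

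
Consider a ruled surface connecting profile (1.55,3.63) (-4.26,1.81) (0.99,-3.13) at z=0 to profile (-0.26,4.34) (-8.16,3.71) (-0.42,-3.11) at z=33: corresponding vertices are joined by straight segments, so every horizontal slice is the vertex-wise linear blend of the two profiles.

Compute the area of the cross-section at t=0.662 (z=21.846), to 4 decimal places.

Cross-section at t=0.662: each vertex is (1-t)·p0[i] + t·p1[i].
  v1: (1-0.662)·(1.55,3.63) + 0.662·(-0.26,4.34) = (0.3518,4.1000)
  v2: (1-0.662)·(-4.26,1.81) + 0.662·(-8.16,3.71) = (-6.8418,3.0678)
  v3: (1-0.662)·(0.99,-3.13) + 0.662·(-0.42,-3.11) = (0.0566,-3.1168)
Shoelace sum Σ(x_i·y_{i+1} − x_{i+1}·y_i):
  i=1: 0.3518·3.0678 − -6.8418·4.1000 = +29.1307 (running +29.1307)
  i=2: -6.8418·-3.1168 − 0.0566·3.0678 = +21.1507 (running +50.2814)
  i=3: 0.0566·4.1000 − 0.3518·-3.1168 = +1.3284 (running +51.6098)
Area = |Σ|/2 = |51.6098|/2 = 25.8049

Area at t=0.662: 25.8049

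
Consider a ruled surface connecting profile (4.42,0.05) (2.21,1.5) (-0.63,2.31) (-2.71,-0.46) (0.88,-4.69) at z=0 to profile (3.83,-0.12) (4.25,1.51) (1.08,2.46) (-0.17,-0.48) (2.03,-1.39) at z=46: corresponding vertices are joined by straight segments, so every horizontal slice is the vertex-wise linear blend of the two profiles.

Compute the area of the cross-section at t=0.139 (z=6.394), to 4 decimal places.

Area at t=0.139: 23.6803

Cross-section at t=0.139: each vertex is (1-t)·p0[i] + t·p1[i].
  v1: (1-0.139)·(4.42,0.05) + 0.139·(3.83,-0.12) = (4.3380,0.0264)
  v2: (1-0.139)·(2.21,1.5) + 0.139·(4.25,1.51) = (2.4936,1.5014)
  v3: (1-0.139)·(-0.63,2.31) + 0.139·(1.08,2.46) = (-0.3923,2.3308)
  v4: (1-0.139)·(-2.71,-0.46) + 0.139·(-0.17,-0.48) = (-2.3569,-0.4628)
  v5: (1-0.139)·(0.88,-4.69) + 0.139·(2.03,-1.39) = (1.0398,-4.2313)
Shoelace sum Σ(x_i·y_{i+1} − x_{i+1}·y_i):
  i=1: 4.3380·1.5014 − 2.4936·0.0264 = +6.4473 (running +6.4473)
  i=2: 2.4936·2.3308 − -0.3923·1.5014 = +6.4011 (running +12.8484)
  i=3: -0.3923·-0.4628 − -2.3569·2.3308 = +5.6752 (running +18.5236)
  i=4: -2.3569·-4.2313 − 1.0398·-0.4628 = +10.4541 (running +28.9778)
  i=5: 1.0398·0.0264 − 4.3380·-4.2313 = +18.3828 (running +47.3605)
Area = |Σ|/2 = |47.3605|/2 = 23.6803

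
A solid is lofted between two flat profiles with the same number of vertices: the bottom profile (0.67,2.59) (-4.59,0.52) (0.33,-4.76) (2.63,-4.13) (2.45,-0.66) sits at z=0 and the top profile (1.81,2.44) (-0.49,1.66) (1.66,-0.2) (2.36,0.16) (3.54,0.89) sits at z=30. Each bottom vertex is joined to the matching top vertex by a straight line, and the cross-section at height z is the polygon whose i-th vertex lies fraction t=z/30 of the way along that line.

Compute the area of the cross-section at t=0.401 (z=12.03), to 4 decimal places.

Cross-section at t=0.401: each vertex is (1-t)·p0[i] + t·p1[i].
  v1: (1-0.401)·(0.67,2.59) + 0.401·(1.81,2.44) = (1.1271,2.5299)
  v2: (1-0.401)·(-4.59,0.52) + 0.401·(-0.49,1.66) = (-2.9459,0.9771)
  v3: (1-0.401)·(0.33,-4.76) + 0.401·(1.66,-0.2) = (0.8633,-2.9314)
  v4: (1-0.401)·(2.63,-4.13) + 0.401·(2.36,0.16) = (2.5217,-2.4097)
  v5: (1-0.401)·(2.45,-0.66) + 0.401·(3.54,0.89) = (2.8871,-0.0384)
Shoelace sum Σ(x_i·y_{i+1} − x_{i+1}·y_i):
  i=1: 1.1271·0.9771 − -2.9459·2.5299 = +8.5541 (running +8.5541)
  i=2: -2.9459·-2.9314 − 0.8633·0.9771 = +7.7921 (running +16.3462)
  i=3: 0.8633·-2.4097 − 2.5217·-2.9314 = +5.3119 (running +21.6581)
  i=4: 2.5217·-0.0384 − 2.8871·-2.4097 = +6.8601 (running +28.5182)
  i=5: 2.8871·2.5299 − 1.1271·-0.0384 = +7.3472 (running +35.8655)
Area = |Σ|/2 = |35.8655|/2 = 17.9327

Area at t=0.401: 17.9327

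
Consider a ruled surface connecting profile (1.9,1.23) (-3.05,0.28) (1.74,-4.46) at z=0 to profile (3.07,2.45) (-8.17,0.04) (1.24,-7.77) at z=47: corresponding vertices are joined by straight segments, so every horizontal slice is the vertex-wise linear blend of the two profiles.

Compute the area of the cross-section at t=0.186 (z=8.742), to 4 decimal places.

Area at t=0.186: 19.7021

Cross-section at t=0.186: each vertex is (1-t)·p0[i] + t·p1[i].
  v1: (1-0.186)·(1.9,1.23) + 0.186·(3.07,2.45) = (2.1176,1.4569)
  v2: (1-0.186)·(-3.05,0.28) + 0.186·(-8.17,0.04) = (-4.0023,0.2354)
  v3: (1-0.186)·(1.74,-4.46) + 0.186·(1.24,-7.77) = (1.6470,-5.0757)
Shoelace sum Σ(x_i·y_{i+1} − x_{i+1}·y_i):
  i=1: 2.1176·0.2354 − -4.0023·1.4569 = +6.3295 (running +6.3295)
  i=2: -4.0023·-5.0757 − 1.6470·0.2354 = +19.9268 (running +26.2562)
  i=3: 1.6470·1.4569 − 2.1176·-5.0757 = +13.1479 (running +39.4041)
Area = |Σ|/2 = |39.4041|/2 = 19.7021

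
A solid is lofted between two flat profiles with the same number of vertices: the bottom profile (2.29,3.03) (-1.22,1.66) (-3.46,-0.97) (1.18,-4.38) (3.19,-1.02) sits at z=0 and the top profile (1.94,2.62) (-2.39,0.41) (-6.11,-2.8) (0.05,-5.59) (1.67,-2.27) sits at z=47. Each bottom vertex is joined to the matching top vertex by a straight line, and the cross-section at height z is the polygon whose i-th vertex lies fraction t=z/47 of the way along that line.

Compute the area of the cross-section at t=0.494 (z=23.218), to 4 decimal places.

Cross-section at t=0.494: each vertex is (1-t)·p0[i] + t·p1[i].
  v1: (1-0.494)·(2.29,3.03) + 0.494·(1.94,2.62) = (2.1171,2.8275)
  v2: (1-0.494)·(-1.22,1.66) + 0.494·(-2.39,0.41) = (-1.7980,1.0425)
  v3: (1-0.494)·(-3.46,-0.97) + 0.494·(-6.11,-2.8) = (-4.7691,-1.8740)
  v4: (1-0.494)·(1.18,-4.38) + 0.494·(0.05,-5.59) = (0.6218,-4.9777)
  v5: (1-0.494)·(3.19,-1.02) + 0.494·(1.67,-2.27) = (2.4391,-1.6375)
Shoelace sum Σ(x_i·y_{i+1} − x_{i+1}·y_i):
  i=1: 2.1171·1.0425 − -1.7980·2.8275 = +7.2908 (running +7.2908)
  i=2: -1.7980·-1.8740 − -4.7691·1.0425 = +8.3412 (running +15.6320)
  i=3: -4.7691·-4.9777 − 0.6218·-1.8740 = +24.9046 (running +40.5366)
  i=4: 0.6218·-1.6375 − 2.4391·-4.9777 = +11.1231 (running +51.6597)
  i=5: 2.4391·2.8275 − 2.1171·-1.6375 = +10.3633 (running +62.0230)
Area = |Σ|/2 = |62.0230|/2 = 31.0115

Area at t=0.494: 31.0115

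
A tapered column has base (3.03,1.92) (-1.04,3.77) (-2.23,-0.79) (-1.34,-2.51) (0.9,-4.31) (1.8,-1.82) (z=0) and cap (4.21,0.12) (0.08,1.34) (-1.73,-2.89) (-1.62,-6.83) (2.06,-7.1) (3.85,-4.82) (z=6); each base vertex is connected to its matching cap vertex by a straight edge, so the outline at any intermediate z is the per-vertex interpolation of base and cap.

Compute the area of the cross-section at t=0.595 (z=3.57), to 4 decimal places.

Cross-section at t=0.595: each vertex is (1-t)·p0[i] + t·p1[i].
  v1: (1-0.595)·(3.03,1.92) + 0.595·(4.21,0.12) = (3.7321,0.8490)
  v2: (1-0.595)·(-1.04,3.77) + 0.595·(0.08,1.34) = (-0.3736,2.3241)
  v3: (1-0.595)·(-2.23,-0.79) + 0.595·(-1.73,-2.89) = (-1.9325,-2.0395)
  v4: (1-0.595)·(-1.34,-2.51) + 0.595·(-1.62,-6.83) = (-1.5066,-5.0804)
  v5: (1-0.595)·(0.9,-4.31) + 0.595·(2.06,-7.1) = (1.5902,-5.9700)
  v6: (1-0.595)·(1.8,-1.82) + 0.595·(3.85,-4.82) = (3.0198,-3.6050)
Shoelace sum Σ(x_i·y_{i+1} − x_{i+1}·y_i):
  i=1: 3.7321·2.3241 − -0.3736·0.8490 = +8.9911 (running +8.9911)
  i=2: -0.3736·-2.0395 − -1.9325·2.3241 = +5.2534 (running +14.2445)
  i=3: -1.9325·-5.0804 − -1.5066·-2.0395 = +6.7452 (running +20.9897)
  i=4: -1.5066·-5.9700 − 1.5902·-5.0804 = +17.0733 (running +38.0630)
  i=5: 1.5902·-3.6050 − 3.0198·-5.9700 = +12.2954 (running +50.3584)
  i=6: 3.0198·0.8490 − 3.7321·-3.6050 = +16.0180 (running +66.3764)
Area = |Σ|/2 = |66.3764|/2 = 33.1882

Area at t=0.595: 33.1882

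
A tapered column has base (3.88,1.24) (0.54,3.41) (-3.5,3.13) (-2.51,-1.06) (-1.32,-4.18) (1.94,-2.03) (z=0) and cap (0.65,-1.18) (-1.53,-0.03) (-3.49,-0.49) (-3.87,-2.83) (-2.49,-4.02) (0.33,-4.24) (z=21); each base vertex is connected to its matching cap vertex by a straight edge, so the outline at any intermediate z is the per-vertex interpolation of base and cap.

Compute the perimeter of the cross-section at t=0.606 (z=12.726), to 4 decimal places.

Perimeter at t=0.606: 17.6492

Cross-section at t=0.606: each vertex is (1-t)·p0[i] + t·p1[i].
  v1: (1-0.606)·(3.88,1.24) + 0.606·(0.65,-1.18) = (1.9226,-0.2265)
  v2: (1-0.606)·(0.54,3.41) + 0.606·(-1.53,-0.03) = (-0.7144,1.3254)
  v3: (1-0.606)·(-3.5,3.13) + 0.606·(-3.49,-0.49) = (-3.4939,0.9363)
  v4: (1-0.606)·(-2.51,-1.06) + 0.606·(-3.87,-2.83) = (-3.3342,-2.1326)
  v5: (1-0.606)·(-1.32,-4.18) + 0.606·(-2.49,-4.02) = (-2.0290,-4.0830)
  v6: (1-0.606)·(1.94,-2.03) + 0.606·(0.33,-4.24) = (0.9643,-3.3693)
Perimeter = Σ |v_{i+1} − v_i|:
  edge 1→2: √(-2.6370² + 1.5519²) = 3.0598 (running 3.0598)
  edge 2→3: √(-2.7795² + -0.3891²) = 2.8066 (running 5.8664)
  edge 3→4: √(0.1598² + -3.0689²) = 3.0731 (running 8.9395)
  edge 4→5: √(1.3051² + -1.9504²) = 2.3468 (running 11.2863)
  edge 5→6: √(2.9934² + 0.7138²) = 3.0773 (running 14.3636)
  edge 6→1: √(0.9583² + 3.1427²) = 3.2856 (running 17.6492)
Perimeter = 17.6492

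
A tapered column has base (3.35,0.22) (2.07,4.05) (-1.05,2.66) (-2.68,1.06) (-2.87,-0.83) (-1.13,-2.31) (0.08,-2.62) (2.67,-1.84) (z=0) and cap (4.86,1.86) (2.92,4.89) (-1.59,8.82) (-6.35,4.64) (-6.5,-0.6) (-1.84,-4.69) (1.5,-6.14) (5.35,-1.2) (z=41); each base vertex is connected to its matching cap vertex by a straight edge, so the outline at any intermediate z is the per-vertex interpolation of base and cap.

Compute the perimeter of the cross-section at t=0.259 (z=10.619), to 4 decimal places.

Cross-section at t=0.259: each vertex is (1-t)·p0[i] + t·p1[i].
  v1: (1-0.259)·(3.35,0.22) + 0.259·(4.86,1.86) = (3.7411,0.6448)
  v2: (1-0.259)·(2.07,4.05) + 0.259·(2.92,4.89) = (2.2901,4.2676)
  v3: (1-0.259)·(-1.05,2.66) + 0.259·(-1.59,8.82) = (-1.1899,4.2554)
  v4: (1-0.259)·(-2.68,1.06) + 0.259·(-6.35,4.64) = (-3.6305,1.9872)
  v5: (1-0.259)·(-2.87,-0.83) + 0.259·(-6.5,-0.6) = (-3.8102,-0.7704)
  v6: (1-0.259)·(-1.13,-2.31) + 0.259·(-1.84,-4.69) = (-1.3139,-2.9264)
  v7: (1-0.259)·(0.08,-2.62) + 0.259·(1.5,-6.14) = (0.4478,-3.5317)
  v8: (1-0.259)·(2.67,-1.84) + 0.259·(5.35,-1.2) = (3.3641,-1.6742)
Perimeter = Σ |v_{i+1} − v_i|:
  edge 1→2: √(-1.4509² + 3.6228²) = 3.9026 (running 3.9026)
  edge 2→3: √(-3.4800² + -0.0121²) = 3.4800 (running 7.3826)
  edge 3→4: √(-2.4407² + -2.2682²) = 3.3319 (running 10.7145)
  edge 4→5: √(-0.1796² + -2.7576²) = 2.7635 (running 13.4780)
  edge 5→6: √(2.4963² + -2.1560²) = 3.2984 (running 16.7764)
  edge 6→7: √(1.7617² + -0.6053²) = 1.8627 (running 18.6392)
  edge 7→8: √(2.9163² + 1.8574²) = 3.4576 (running 22.0968)
  edge 8→1: √(0.3770² + 2.3190²) = 2.3494 (running 24.4462)
Perimeter = 24.4462

Perimeter at t=0.259: 24.4462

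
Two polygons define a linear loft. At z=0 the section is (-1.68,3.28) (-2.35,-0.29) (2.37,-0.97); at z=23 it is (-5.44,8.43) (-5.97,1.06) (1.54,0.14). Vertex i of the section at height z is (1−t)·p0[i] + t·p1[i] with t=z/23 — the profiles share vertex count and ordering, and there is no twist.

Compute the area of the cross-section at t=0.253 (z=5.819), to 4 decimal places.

Area at t=0.253: 12.5284

Cross-section at t=0.253: each vertex is (1-t)·p0[i] + t·p1[i].
  v1: (1-0.253)·(-1.68,3.28) + 0.253·(-5.44,8.43) = (-2.6313,4.5830)
  v2: (1-0.253)·(-2.35,-0.29) + 0.253·(-5.97,1.06) = (-3.2659,0.0516)
  v3: (1-0.253)·(2.37,-0.97) + 0.253·(1.54,0.14) = (2.1600,-0.6892)
Shoelace sum Σ(x_i·y_{i+1} − x_{i+1}·y_i):
  i=1: -2.6313·0.0516 − -3.2659·4.5830 = +14.8316 (running +14.8316)
  i=2: -3.2659·-0.6892 − 2.1600·0.0516 = +2.1394 (running +16.9710)
  i=3: 2.1600·4.5830 − -2.6313·-0.6892 = +8.0858 (running +25.0568)
Area = |Σ|/2 = |25.0568|/2 = 12.5284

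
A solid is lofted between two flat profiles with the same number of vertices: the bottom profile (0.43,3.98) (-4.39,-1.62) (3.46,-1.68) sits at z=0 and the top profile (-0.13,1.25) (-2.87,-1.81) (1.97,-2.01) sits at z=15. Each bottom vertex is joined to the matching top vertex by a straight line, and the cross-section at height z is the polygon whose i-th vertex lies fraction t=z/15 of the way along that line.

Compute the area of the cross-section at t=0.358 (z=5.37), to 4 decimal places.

Area at t=0.358: 16.1080

Cross-section at t=0.358: each vertex is (1-t)·p0[i] + t·p1[i].
  v1: (1-0.358)·(0.43,3.98) + 0.358·(-0.13,1.25) = (0.2295,3.0027)
  v2: (1-0.358)·(-4.39,-1.62) + 0.358·(-2.87,-1.81) = (-3.8458,-1.6880)
  v3: (1-0.358)·(3.46,-1.68) + 0.358·(1.97,-2.01) = (2.9266,-1.7981)
Shoelace sum Σ(x_i·y_{i+1} − x_{i+1}·y_i):
  i=1: 0.2295·-1.6880 − -3.8458·3.0027 = +11.1603 (running +11.1603)
  i=2: -3.8458·-1.7981 − 2.9266·-1.6880 = +11.8555 (running +23.0158)
  i=3: 2.9266·3.0027 − 0.2295·-1.7981 = +9.2002 (running +32.2160)
Area = |Σ|/2 = |32.2160|/2 = 16.1080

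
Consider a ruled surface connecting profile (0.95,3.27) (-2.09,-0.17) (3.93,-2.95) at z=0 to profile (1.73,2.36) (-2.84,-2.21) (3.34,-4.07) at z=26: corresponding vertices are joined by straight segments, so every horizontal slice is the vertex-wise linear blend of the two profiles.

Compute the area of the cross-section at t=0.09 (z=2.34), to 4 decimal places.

Area at t=0.09: 14.9715

Cross-section at t=0.09: each vertex is (1-t)·p0[i] + t·p1[i].
  v1: (1-0.09)·(0.95,3.27) + 0.09·(1.73,2.36) = (1.0202,3.1881)
  v2: (1-0.09)·(-2.09,-0.17) + 0.09·(-2.84,-2.21) = (-2.1575,-0.3536)
  v3: (1-0.09)·(3.93,-2.95) + 0.09·(3.34,-4.07) = (3.8769,-3.0508)
Shoelace sum Σ(x_i·y_{i+1} − x_{i+1}·y_i):
  i=1: 1.0202·-0.3536 − -2.1575·3.1881 = +6.5176 (running +6.5176)
  i=2: -2.1575·-3.0508 − 3.8769·-0.3536 = +7.9530 (running +14.4706)
  i=3: 3.8769·3.1881 − 1.0202·-3.0508 = +15.4724 (running +29.9429)
Area = |Σ|/2 = |29.9429|/2 = 14.9715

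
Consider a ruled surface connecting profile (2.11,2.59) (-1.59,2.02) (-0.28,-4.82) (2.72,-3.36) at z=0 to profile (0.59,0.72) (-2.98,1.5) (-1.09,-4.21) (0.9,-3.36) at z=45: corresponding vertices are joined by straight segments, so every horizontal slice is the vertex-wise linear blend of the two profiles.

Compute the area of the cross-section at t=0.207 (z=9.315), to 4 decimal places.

Cross-section at t=0.207: each vertex is (1-t)·p0[i] + t·p1[i].
  v1: (1-0.207)·(2.11,2.59) + 0.207·(0.59,0.72) = (1.7954,2.2029)
  v2: (1-0.207)·(-1.59,2.02) + 0.207·(-2.98,1.5) = (-1.8777,1.9124)
  v3: (1-0.207)·(-0.28,-4.82) + 0.207·(-1.09,-4.21) = (-0.4477,-4.6937)
  v4: (1-0.207)·(2.72,-3.36) + 0.207·(0.9,-3.36) = (2.3433,-3.3600)
Shoelace sum Σ(x_i·y_{i+1} − x_{i+1}·y_i):
  i=1: 1.7954·1.9124 − -1.8777·2.2029 = +7.5698 (running +7.5698)
  i=2: -1.8777·-4.6937 − -0.4477·1.9124 = +9.6697 (running +17.2395)
  i=3: -0.4477·-3.3600 − 2.3433·-4.6937 = +12.5028 (running +29.7423)
  i=4: 2.3433·2.2029 − 1.7954·-3.3600 = +11.1944 (running +40.9367)
Area = |Σ|/2 = |40.9367|/2 = 20.4684

Area at t=0.207: 20.4684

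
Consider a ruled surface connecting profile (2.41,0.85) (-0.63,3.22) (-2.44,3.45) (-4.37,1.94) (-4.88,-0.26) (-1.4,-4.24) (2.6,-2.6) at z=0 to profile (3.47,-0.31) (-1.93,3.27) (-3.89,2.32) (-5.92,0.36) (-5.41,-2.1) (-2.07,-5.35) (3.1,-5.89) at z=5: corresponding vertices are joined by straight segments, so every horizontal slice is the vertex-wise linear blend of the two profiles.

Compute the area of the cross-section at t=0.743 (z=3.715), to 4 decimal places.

Cross-section at t=0.743: each vertex is (1-t)·p0[i] + t·p1[i].
  v1: (1-0.743)·(2.41,0.85) + 0.743·(3.47,-0.31) = (3.1976,-0.0119)
  v2: (1-0.743)·(-0.63,3.22) + 0.743·(-1.93,3.27) = (-1.5959,3.2571)
  v3: (1-0.743)·(-2.44,3.45) + 0.743·(-3.89,2.32) = (-3.5173,2.6104)
  v4: (1-0.743)·(-4.37,1.94) + 0.743·(-5.92,0.36) = (-5.5217,0.7661)
  v5: (1-0.743)·(-4.88,-0.26) + 0.743·(-5.41,-2.1) = (-5.2738,-1.6271)
  v6: (1-0.743)·(-1.4,-4.24) + 0.743·(-2.07,-5.35) = (-1.8978,-5.0647)
  v7: (1-0.743)·(2.6,-2.6) + 0.743·(3.1,-5.89) = (2.9715,-5.0445)
Shoelace sum Σ(x_i·y_{i+1} − x_{i+1}·y_i):
  i=1: 3.1976·3.2571 − -1.5959·-0.0119 = +10.3960 (running +10.3960)
  i=2: -1.5959·2.6104 − -3.5173·3.2571 = +7.2906 (running +17.6866)
  i=3: -3.5173·0.7661 − -5.5217·2.6104 = +11.7193 (running +29.4059)
  i=4: -5.5217·-1.6271 − -5.2738·0.7661 = +13.0244 (running +42.4303)
  i=5: -5.2738·-5.0647 − -1.8978·-1.6271 = +23.6224 (running +66.0527)
  i=6: -1.8978·-5.0445 − 2.9715·-5.0647 = +24.6233 (running +90.6760)
  i=7: 2.9715·-0.0119 − 3.1976·-5.0445 = +16.0948 (running +106.7708)
Area = |Σ|/2 = |106.7708|/2 = 53.3854

Area at t=0.743: 53.3854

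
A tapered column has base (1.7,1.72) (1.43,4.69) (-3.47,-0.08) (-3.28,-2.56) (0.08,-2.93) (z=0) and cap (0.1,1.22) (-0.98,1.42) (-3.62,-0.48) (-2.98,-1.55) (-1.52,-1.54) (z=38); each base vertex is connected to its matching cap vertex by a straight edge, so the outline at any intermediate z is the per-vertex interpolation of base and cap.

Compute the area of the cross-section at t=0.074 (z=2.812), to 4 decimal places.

Area at t=0.074: 21.0456

Cross-section at t=0.074: each vertex is (1-t)·p0[i] + t·p1[i].
  v1: (1-0.074)·(1.7,1.72) + 0.074·(0.1,1.22) = (1.5816,1.6830)
  v2: (1-0.074)·(1.43,4.69) + 0.074·(-0.98,1.42) = (1.2517,4.4480)
  v3: (1-0.074)·(-3.47,-0.08) + 0.074·(-3.62,-0.48) = (-3.4811,-0.1096)
  v4: (1-0.074)·(-3.28,-2.56) + 0.074·(-2.98,-1.55) = (-3.2578,-2.4853)
  v5: (1-0.074)·(0.08,-2.93) + 0.074·(-1.52,-1.54) = (-0.0384,-2.8271)
Shoelace sum Σ(x_i·y_{i+1} − x_{i+1}·y_i):
  i=1: 1.5816·4.4480 − 1.2517·1.6830 = +4.9284 (running +4.9284)
  i=2: 1.2517·-0.1096 − -3.4811·4.4480 = +15.3468 (running +20.2753)
  i=3: -3.4811·-2.4853 − -3.2578·-0.1096 = +8.2944 (running +28.5696)
  i=4: -3.2578·-2.8271 − -0.0384·-2.4853 = +9.1148 (running +37.6845)
  i=5: -0.0384·1.6830 − 1.5816·-2.8271 = +4.4068 (running +42.0912)
Area = |Σ|/2 = |42.0912|/2 = 21.0456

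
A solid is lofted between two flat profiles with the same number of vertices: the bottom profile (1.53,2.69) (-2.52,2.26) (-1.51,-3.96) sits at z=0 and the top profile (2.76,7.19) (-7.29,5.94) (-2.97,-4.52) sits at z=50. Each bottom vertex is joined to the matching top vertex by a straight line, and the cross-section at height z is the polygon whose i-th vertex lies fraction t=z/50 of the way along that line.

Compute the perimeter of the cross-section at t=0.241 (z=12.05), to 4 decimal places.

Perimeter at t=0.241: 21.6867

Cross-section at t=0.241: each vertex is (1-t)·p0[i] + t·p1[i].
  v1: (1-0.241)·(1.53,2.69) + 0.241·(2.76,7.19) = (1.8264,3.7745)
  v2: (1-0.241)·(-2.52,2.26) + 0.241·(-7.29,5.94) = (-3.6696,3.1469)
  v3: (1-0.241)·(-1.51,-3.96) + 0.241·(-2.97,-4.52) = (-1.8619,-4.0950)
Perimeter = Σ |v_{i+1} − v_i|:
  edge 1→2: √(-5.4960² + -0.6276²) = 5.5317 (running 5.5317)
  edge 2→3: √(1.8077² + -7.2418²) = 7.4641 (running 12.9958)
  edge 3→1: √(3.6883² + 7.8695²) = 8.6909 (running 21.6867)
Perimeter = 21.6867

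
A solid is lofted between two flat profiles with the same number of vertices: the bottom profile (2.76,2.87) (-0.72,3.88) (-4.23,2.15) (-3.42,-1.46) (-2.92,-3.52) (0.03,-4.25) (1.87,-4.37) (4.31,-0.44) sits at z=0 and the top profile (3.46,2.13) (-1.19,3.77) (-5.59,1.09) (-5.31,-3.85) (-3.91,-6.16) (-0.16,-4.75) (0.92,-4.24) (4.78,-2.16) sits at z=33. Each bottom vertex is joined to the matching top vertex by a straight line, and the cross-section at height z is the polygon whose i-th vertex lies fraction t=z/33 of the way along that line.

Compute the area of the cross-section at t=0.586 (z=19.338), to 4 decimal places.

Cross-section at t=0.586: each vertex is (1-t)·p0[i] + t·p1[i].
  v1: (1-0.586)·(2.76,2.87) + 0.586·(3.46,2.13) = (3.1702,2.4364)
  v2: (1-0.586)·(-0.72,3.88) + 0.586·(-1.19,3.77) = (-0.9954,3.8155)
  v3: (1-0.586)·(-4.23,2.15) + 0.586·(-5.59,1.09) = (-5.0270,1.5288)
  v4: (1-0.586)·(-3.42,-1.46) + 0.586·(-5.31,-3.85) = (-4.5275,-2.8605)
  v5: (1-0.586)·(-2.92,-3.52) + 0.586·(-3.91,-6.16) = (-3.5001,-5.0670)
  v6: (1-0.586)·(0.03,-4.25) + 0.586·(-0.16,-4.75) = (-0.0813,-4.5430)
  v7: (1-0.586)·(1.87,-4.37) + 0.586·(0.92,-4.24) = (1.3133,-4.2938)
  v8: (1-0.586)·(4.31,-0.44) + 0.586·(4.78,-2.16) = (4.5854,-1.4479)
Shoelace sum Σ(x_i·y_{i+1} − x_{i+1}·y_i):
  i=1: 3.1702·3.8155 − -0.9954·2.4364 = +14.5212 (running +14.5212)
  i=2: -0.9954·1.5288 − -5.0270·3.8155 = +17.6587 (running +32.1800)
  i=3: -5.0270·-2.8605 − -4.5275·1.5288 = +21.3017 (running +53.4817)
  i=4: -4.5275·-5.0670 − -3.5001·-2.8605 = +12.9289 (running +66.4106)
  i=5: -3.5001·-4.5430 − -0.0813·-5.0670 = +15.4890 (running +81.8996)
  i=6: -0.0813·-4.2938 − 1.3133·-4.5430 = +6.3156 (running +88.2152)
  i=7: 1.3133·-1.4479 − 4.5854·-4.2938 = +17.7874 (running +106.0026)
  i=8: 4.5854·2.4364 − 3.1702·-1.4479 = +15.7619 (running +121.7645)
Area = |Σ|/2 = |121.7645|/2 = 60.8823

Area at t=0.586: 60.8823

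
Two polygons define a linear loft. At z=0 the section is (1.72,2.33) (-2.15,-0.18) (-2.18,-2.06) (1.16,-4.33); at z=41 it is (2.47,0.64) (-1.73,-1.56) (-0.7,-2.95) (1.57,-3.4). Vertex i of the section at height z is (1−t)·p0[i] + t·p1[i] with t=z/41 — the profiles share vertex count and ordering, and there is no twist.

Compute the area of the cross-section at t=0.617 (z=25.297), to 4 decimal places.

Cross-section at t=0.617: each vertex is (1-t)·p0[i] + t·p1[i].
  v1: (1-0.617)·(1.72,2.33) + 0.617·(2.47,0.64) = (2.1828,1.2873)
  v2: (1-0.617)·(-2.15,-0.18) + 0.617·(-1.73,-1.56) = (-1.8909,-1.0315)
  v3: (1-0.617)·(-2.18,-2.06) + 0.617·(-0.7,-2.95) = (-1.2668,-2.6091)
  v4: (1-0.617)·(1.16,-4.33) + 0.617·(1.57,-3.4) = (1.4130,-3.7562)
Shoelace sum Σ(x_i·y_{i+1} − x_{i+1}·y_i):
  i=1: 2.1828·-1.0315 − -1.8909·1.2873 = +0.1826 (running +0.1826)
  i=2: -1.8909·-2.6091 − -1.2668·-1.0315 = +3.6268 (running +3.8094)
  i=3: -1.2668·-3.7562 − 1.4130·-2.6091 = +8.4451 (running +12.2545)
  i=4: 1.4130·1.2873 − 2.1828·-3.7562 = +10.0177 (running +22.2722)
Area = |Σ|/2 = |22.2722|/2 = 11.1361

Area at t=0.617: 11.1361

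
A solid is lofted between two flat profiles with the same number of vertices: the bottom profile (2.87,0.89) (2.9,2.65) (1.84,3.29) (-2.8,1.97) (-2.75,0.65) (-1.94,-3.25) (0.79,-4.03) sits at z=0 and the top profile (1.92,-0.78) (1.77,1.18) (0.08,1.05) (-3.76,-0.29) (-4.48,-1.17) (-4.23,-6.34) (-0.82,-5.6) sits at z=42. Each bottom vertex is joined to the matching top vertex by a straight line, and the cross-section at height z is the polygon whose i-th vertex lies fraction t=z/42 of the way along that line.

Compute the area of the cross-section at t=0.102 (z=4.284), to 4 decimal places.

Area at t=0.102: 29.8298

Cross-section at t=0.102: each vertex is (1-t)·p0[i] + t·p1[i].
  v1: (1-0.102)·(2.87,0.89) + 0.102·(1.92,-0.78) = (2.7731,0.7197)
  v2: (1-0.102)·(2.9,2.65) + 0.102·(1.77,1.18) = (2.7847,2.5001)
  v3: (1-0.102)·(1.84,3.29) + 0.102·(0.08,1.05) = (1.6605,3.0615)
  v4: (1-0.102)·(-2.8,1.97) + 0.102·(-3.76,-0.29) = (-2.8979,1.7395)
  v5: (1-0.102)·(-2.75,0.65) + 0.102·(-4.48,-1.17) = (-2.9265,0.4644)
  v6: (1-0.102)·(-1.94,-3.25) + 0.102·(-4.23,-6.34) = (-2.1736,-3.5652)
  v7: (1-0.102)·(0.79,-4.03) + 0.102·(-0.82,-5.6) = (0.6258,-4.1901)
Shoelace sum Σ(x_i·y_{i+1} − x_{i+1}·y_i):
  i=1: 2.7731·2.5001 − 2.7847·0.7197 = +4.9289 (running +4.9289)
  i=2: 2.7847·3.0615 − 1.6605·2.5001 = +4.3742 (running +9.3031)
  i=3: 1.6605·1.7395 − -2.8979·3.0615 = +11.7604 (running +21.0635)
  i=4: -2.8979·0.4644 − -2.9265·1.7395 = +3.7448 (running +24.8083)
  i=5: -2.9265·-3.5652 − -2.1736·0.4644 = +11.4427 (running +36.2510)
  i=6: -2.1736·-4.1901 − 0.6258·-3.5652 = +11.3386 (running +47.5896)
  i=7: 0.6258·0.7197 − 2.7731·-4.1901 = +12.0700 (running +59.6597)
Area = |Σ|/2 = |59.6597|/2 = 29.8298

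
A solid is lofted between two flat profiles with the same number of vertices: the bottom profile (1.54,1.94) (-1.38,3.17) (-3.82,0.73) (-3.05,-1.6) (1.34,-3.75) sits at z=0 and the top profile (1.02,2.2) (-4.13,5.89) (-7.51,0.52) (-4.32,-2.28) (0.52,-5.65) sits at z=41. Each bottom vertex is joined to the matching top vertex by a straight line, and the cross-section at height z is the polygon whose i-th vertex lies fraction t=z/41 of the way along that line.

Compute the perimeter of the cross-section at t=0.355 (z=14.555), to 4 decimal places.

Perimeter at t=0.355: 23.3937

Cross-section at t=0.355: each vertex is (1-t)·p0[i] + t·p1[i].
  v1: (1-0.355)·(1.54,1.94) + 0.355·(1.02,2.2) = (1.3554,2.0323)
  v2: (1-0.355)·(-1.38,3.17) + 0.355·(-4.13,5.89) = (-2.3562,4.1356)
  v3: (1-0.355)·(-3.82,0.73) + 0.355·(-7.51,0.52) = (-5.1299,0.6554)
  v4: (1-0.355)·(-3.05,-1.6) + 0.355·(-4.32,-2.28) = (-3.5008,-1.8414)
  v5: (1-0.355)·(1.34,-3.75) + 0.355·(0.52,-5.65) = (1.0489,-4.4245)
Perimeter = Σ |v_{i+1} − v_i|:
  edge 1→2: √(-3.7116² + 2.1033²) = 4.2662 (running 4.2662)
  edge 2→3: √(-2.7737² + -3.4802²) = 4.4503 (running 8.7164)
  edge 3→4: √(1.6291² + -2.4968²) = 2.9813 (running 11.6977)
  edge 4→5: √(4.5497² + -2.5831²) = 5.2319 (running 16.9296)
  edge 5→1: √(0.3065² + 6.4568²) = 6.4641 (running 23.3937)
Perimeter = 23.3937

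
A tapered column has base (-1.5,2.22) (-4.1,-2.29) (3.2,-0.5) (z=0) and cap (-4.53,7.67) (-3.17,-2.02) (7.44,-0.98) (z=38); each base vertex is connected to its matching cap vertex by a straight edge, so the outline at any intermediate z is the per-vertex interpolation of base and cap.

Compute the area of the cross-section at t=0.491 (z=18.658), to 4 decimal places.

Cross-section at t=0.491: each vertex is (1-t)·p0[i] + t·p1[i].
  v1: (1-0.491)·(-1.5,2.22) + 0.491·(-4.53,7.67) = (-2.9877,4.8960)
  v2: (1-0.491)·(-4.1,-2.29) + 0.491·(-3.17,-2.02) = (-3.6434,-2.1574)
  v3: (1-0.491)·(3.2,-0.5) + 0.491·(7.44,-0.98) = (5.2818,-0.7357)
Shoelace sum Σ(x_i·y_{i+1} − x_{i+1}·y_i):
  i=1: -2.9877·-2.1574 − -3.6434·4.8960 = +24.2836 (running +24.2836)
  i=2: -3.6434·-0.7357 − 5.2818·-2.1574 = +14.0756 (running +38.3591)
  i=3: 5.2818·4.8960 − -2.9877·-0.7357 = +23.6616 (running +62.0207)
Area = |Σ|/2 = |62.0207|/2 = 31.0104

Area at t=0.491: 31.0104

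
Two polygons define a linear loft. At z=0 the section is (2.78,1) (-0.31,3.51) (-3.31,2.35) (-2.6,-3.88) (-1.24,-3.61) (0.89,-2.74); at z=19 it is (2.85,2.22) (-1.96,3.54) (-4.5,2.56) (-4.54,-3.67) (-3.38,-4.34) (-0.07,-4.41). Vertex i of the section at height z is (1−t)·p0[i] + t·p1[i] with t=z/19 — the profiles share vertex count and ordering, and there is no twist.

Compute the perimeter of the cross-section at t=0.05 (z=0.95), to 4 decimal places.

Cross-section at t=0.05: each vertex is (1-t)·p0[i] + t·p1[i].
  v1: (1-0.05)·(2.78,1) + 0.05·(2.85,2.22) = (2.7835,1.0610)
  v2: (1-0.05)·(-0.31,3.51) + 0.05·(-1.96,3.54) = (-0.3925,3.5115)
  v3: (1-0.05)·(-3.31,2.35) + 0.05·(-4.5,2.56) = (-3.3695,2.3605)
  v4: (1-0.05)·(-2.6,-3.88) + 0.05·(-4.54,-3.67) = (-2.6970,-3.8695)
  v5: (1-0.05)·(-1.24,-3.61) + 0.05·(-3.38,-4.34) = (-1.3470,-3.6465)
  v6: (1-0.05)·(0.89,-2.74) + 0.05·(-0.07,-4.41) = (0.8420,-2.8235)
Perimeter = Σ |v_{i+1} − v_i|:
  edge 1→2: √(-3.1760² + 2.4505²) = 4.0115 (running 4.0115)
  edge 2→3: √(-2.9770² + -1.1510²) = 3.1918 (running 7.2032)
  edge 3→4: √(0.6725² + -6.2300²) = 6.2662 (running 13.4694)
  edge 4→5: √(1.3500² + 0.2230²) = 1.3683 (running 14.8377)
  edge 5→6: √(2.1890² + 0.8230²) = 2.3386 (running 17.1763)
  edge 6→1: √(1.9415² + 3.8845²) = 4.3427 (running 21.5190)
Perimeter = 21.5190

Perimeter at t=0.05: 21.5190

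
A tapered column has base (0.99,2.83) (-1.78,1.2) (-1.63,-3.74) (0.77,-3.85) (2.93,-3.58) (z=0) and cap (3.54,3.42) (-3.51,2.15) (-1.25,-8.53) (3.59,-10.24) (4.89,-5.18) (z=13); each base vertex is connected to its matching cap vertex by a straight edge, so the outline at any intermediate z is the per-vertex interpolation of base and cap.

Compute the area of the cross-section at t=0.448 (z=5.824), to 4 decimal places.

Area at t=0.448: 44.1615

Cross-section at t=0.448: each vertex is (1-t)·p0[i] + t·p1[i].
  v1: (1-0.448)·(0.99,2.83) + 0.448·(3.54,3.42) = (2.1324,3.0943)
  v2: (1-0.448)·(-1.78,1.2) + 0.448·(-3.51,2.15) = (-2.5550,1.6256)
  v3: (1-0.448)·(-1.63,-3.74) + 0.448·(-1.25,-8.53) = (-1.4598,-5.8859)
  v4: (1-0.448)·(0.77,-3.85) + 0.448·(3.59,-10.24) = (2.0334,-6.7127)
  v5: (1-0.448)·(2.93,-3.58) + 0.448·(4.89,-5.18) = (3.8081,-4.2968)
Shoelace sum Σ(x_i·y_{i+1} − x_{i+1}·y_i):
  i=1: 2.1324·1.6256 − -2.5550·3.0943 = +11.3725 (running +11.3725)
  i=2: -2.5550·-5.8859 − -1.4598·1.6256 = +17.4117 (running +28.7843)
  i=3: -1.4598·-6.7127 − 2.0334·-5.8859 = +21.7672 (running +50.5514)
  i=4: 2.0334·-4.2968 − 3.8081·-6.7127 = +16.8256 (running +67.3771)
  i=5: 3.8081·3.0943 − 2.1324·-4.2968 = +20.9459 (running +88.3230)
Area = |Σ|/2 = |88.3230|/2 = 44.1615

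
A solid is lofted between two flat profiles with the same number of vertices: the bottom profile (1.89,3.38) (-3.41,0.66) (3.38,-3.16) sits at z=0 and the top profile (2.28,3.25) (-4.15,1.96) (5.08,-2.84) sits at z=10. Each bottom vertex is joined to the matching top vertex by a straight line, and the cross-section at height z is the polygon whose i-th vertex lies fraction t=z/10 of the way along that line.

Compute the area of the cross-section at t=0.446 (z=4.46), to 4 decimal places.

Cross-section at t=0.446: each vertex is (1-t)·p0[i] + t·p1[i].
  v1: (1-0.446)·(1.89,3.38) + 0.446·(2.28,3.25) = (2.0639,3.3220)
  v2: (1-0.446)·(-3.41,0.66) + 0.446·(-4.15,1.96) = (-3.7400,1.2398)
  v3: (1-0.446)·(3.38,-3.16) + 0.446·(5.08,-2.84) = (4.1382,-3.0173)
Shoelace sum Σ(x_i·y_{i+1} − x_{i+1}·y_i):
  i=1: 2.0639·1.2398 − -3.7400·3.3220 = +14.9834 (running +14.9834)
  i=2: -3.7400·-3.0173 − 4.1382·1.2398 = +6.1542 (running +21.1376)
  i=3: 4.1382·3.3220 − 2.0639·-3.0173 = +19.9747 (running +41.1122)
Area = |Σ|/2 = |41.1122|/2 = 20.5561

Area at t=0.446: 20.5561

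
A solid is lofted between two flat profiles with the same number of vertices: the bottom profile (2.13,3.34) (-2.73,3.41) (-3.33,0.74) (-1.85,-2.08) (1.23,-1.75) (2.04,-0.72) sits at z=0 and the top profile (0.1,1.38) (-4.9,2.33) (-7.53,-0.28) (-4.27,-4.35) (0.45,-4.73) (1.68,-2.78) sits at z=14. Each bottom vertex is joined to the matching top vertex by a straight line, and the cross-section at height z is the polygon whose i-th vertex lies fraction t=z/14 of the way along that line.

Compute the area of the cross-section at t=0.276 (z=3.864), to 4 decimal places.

Area at t=0.276: 30.1570

Cross-section at t=0.276: each vertex is (1-t)·p0[i] + t·p1[i].
  v1: (1-0.276)·(2.13,3.34) + 0.276·(0.1,1.38) = (1.5697,2.7990)
  v2: (1-0.276)·(-2.73,3.41) + 0.276·(-4.9,2.33) = (-3.3289,3.1119)
  v3: (1-0.276)·(-3.33,0.74) + 0.276·(-7.53,-0.28) = (-4.4892,0.4585)
  v4: (1-0.276)·(-1.85,-2.08) + 0.276·(-4.27,-4.35) = (-2.5179,-2.7065)
  v5: (1-0.276)·(1.23,-1.75) + 0.276·(0.45,-4.73) = (1.0147,-2.5725)
  v6: (1-0.276)·(2.04,-0.72) + 0.276·(1.68,-2.78) = (1.9406,-1.2886)
Shoelace sum Σ(x_i·y_{i+1} − x_{i+1}·y_i):
  i=1: 1.5697·3.1119 − -3.3289·2.7990 = +14.2026 (running +14.2026)
  i=2: -3.3289·0.4585 − -4.4892·3.1119 = +12.4438 (running +26.6464)
  i=3: -4.4892·-2.7065 − -2.5179·0.4585 = +13.3045 (running +39.9509)
  i=4: -2.5179·-2.5725 − 1.0147·-2.7065 = +9.2237 (running +49.1746)
  i=5: 1.0147·-1.2886 − 1.9406·-2.5725 = +3.6847 (running +52.8593)
  i=6: 1.9406·2.7990 − 1.5697·-1.2886 = +7.4546 (running +60.3139)
Area = |Σ|/2 = |60.3139|/2 = 30.1570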